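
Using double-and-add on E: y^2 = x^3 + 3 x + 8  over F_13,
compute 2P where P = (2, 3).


k = 2 = 10_2 (binary, LSB first: 01)
Double-and-add from P = (2, 3):
  bit 0 = 0: acc unchanged = O
  bit 1 = 1: acc = O + (12, 11) = (12, 11)

2P = (12, 11)


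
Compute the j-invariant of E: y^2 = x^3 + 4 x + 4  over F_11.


Delta = -16(4 a^3 + 27 b^2) mod 11 = 3
-1728 * (4 a)^3 = -1728 * (4*4)^3 mod 11 = 7
j = 7 * 3^(-1) mod 11 = 6

j = 6 (mod 11)


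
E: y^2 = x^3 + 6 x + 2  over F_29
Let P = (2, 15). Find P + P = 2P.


Doubling: s = (3 x1^2 + a) / (2 y1)
s = (3*2^2 + 6) / (2*15) mod 29 = 18
x3 = s^2 - 2 x1 mod 29 = 18^2 - 2*2 = 1
y3 = s (x1 - x3) - y1 mod 29 = 18 * (2 - 1) - 15 = 3

2P = (1, 3)


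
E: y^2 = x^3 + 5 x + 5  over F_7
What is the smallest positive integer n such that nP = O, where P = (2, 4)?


Compute successive multiples of P until we hit O:
  1P = (2, 4)
  2P = (5, 1)
  3P = (1, 2)
  4P = (1, 5)
  5P = (5, 6)
  6P = (2, 3)
  7P = O

ord(P) = 7


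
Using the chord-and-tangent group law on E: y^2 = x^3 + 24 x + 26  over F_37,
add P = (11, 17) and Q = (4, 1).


P != Q, so use the chord formula.
s = (y2 - y1) / (x2 - x1) = (21) / (30) mod 37 = 34
x3 = s^2 - x1 - x2 mod 37 = 34^2 - 11 - 4 = 31
y3 = s (x1 - x3) - y1 mod 37 = 34 * (11 - 31) - 17 = 6

P + Q = (31, 6)


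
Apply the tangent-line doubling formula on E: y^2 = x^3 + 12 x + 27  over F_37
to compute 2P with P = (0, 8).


Doubling: s = (3 x1^2 + a) / (2 y1)
s = (3*0^2 + 12) / (2*8) mod 37 = 10
x3 = s^2 - 2 x1 mod 37 = 10^2 - 2*0 = 26
y3 = s (x1 - x3) - y1 mod 37 = 10 * (0 - 26) - 8 = 28

2P = (26, 28)


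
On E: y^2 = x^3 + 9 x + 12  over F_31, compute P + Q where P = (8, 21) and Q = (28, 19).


P != Q, so use the chord formula.
s = (y2 - y1) / (x2 - x1) = (29) / (20) mod 31 = 3
x3 = s^2 - x1 - x2 mod 31 = 3^2 - 8 - 28 = 4
y3 = s (x1 - x3) - y1 mod 31 = 3 * (8 - 4) - 21 = 22

P + Q = (4, 22)


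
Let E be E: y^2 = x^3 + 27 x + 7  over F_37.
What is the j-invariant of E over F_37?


Delta = -16(4 a^3 + 27 b^2) mod 37 = 23
-1728 * (4 a)^3 = -1728 * (4*27)^3 mod 37 = 36
j = 36 * 23^(-1) mod 37 = 8

j = 8 (mod 37)


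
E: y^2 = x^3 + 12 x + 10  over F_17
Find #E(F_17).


For each x in F_17, count y with y^2 = x^3 + 12 x + 10 mod 17:
  x = 2: RHS = 8, y in [5, 12]  -> 2 point(s)
  x = 5: RHS = 8, y in [5, 12]  -> 2 point(s)
  x = 6: RHS = 9, y in [3, 14]  -> 2 point(s)
  x = 10: RHS = 8, y in [5, 12]  -> 2 point(s)
  x = 13: RHS = 0, y in [0]  -> 1 point(s)
  x = 14: RHS = 15, y in [7, 10]  -> 2 point(s)
Affine points: 11. Add the point at infinity: total = 12.

#E(F_17) = 12


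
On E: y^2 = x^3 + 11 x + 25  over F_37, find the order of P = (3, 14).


Compute successive multiples of P until we hit O:
  1P = (3, 14)
  2P = (10, 32)
  3P = (14, 0)
  4P = (10, 5)
  5P = (3, 23)
  6P = O

ord(P) = 6


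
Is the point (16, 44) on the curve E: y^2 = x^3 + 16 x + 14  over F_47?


Check whether y^2 = x^3 + 16 x + 14 (mod 47) for (x, y) = (16, 44).
LHS: y^2 = 44^2 mod 47 = 9
RHS: x^3 + 16 x + 14 = 16^3 + 16*16 + 14 mod 47 = 42
LHS != RHS

No, not on the curve


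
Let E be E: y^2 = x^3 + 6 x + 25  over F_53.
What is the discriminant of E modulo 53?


4 a^3 + 27 b^2 = 4*6^3 + 27*25^2 = 864 + 16875 = 17739
Delta = -16 * (17739) = -283824
Delta mod 53 = 44

Delta = 44 (mod 53)


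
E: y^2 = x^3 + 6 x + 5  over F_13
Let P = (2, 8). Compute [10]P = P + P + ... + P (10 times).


k = 10 = 1010_2 (binary, LSB first: 0101)
Double-and-add from P = (2, 8):
  bit 0 = 0: acc unchanged = O
  bit 1 = 1: acc = O + (6, 7) = (6, 7)
  bit 2 = 0: acc unchanged = (6, 7)
  bit 3 = 1: acc = (6, 7) + (10, 8) = (6, 6)

10P = (6, 6)


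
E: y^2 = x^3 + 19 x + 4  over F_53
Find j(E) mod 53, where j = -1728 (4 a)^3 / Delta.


Delta = -16(4 a^3 + 27 b^2) mod 53 = 1
-1728 * (4 a)^3 = -1728 * (4*19)^3 mod 53 = 47
j = 47 * 1^(-1) mod 53 = 47

j = 47 (mod 53)


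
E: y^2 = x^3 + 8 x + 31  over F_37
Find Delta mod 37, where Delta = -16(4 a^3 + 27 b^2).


4 a^3 + 27 b^2 = 4*8^3 + 27*31^2 = 2048 + 25947 = 27995
Delta = -16 * (27995) = -447920
Delta mod 37 = 2

Delta = 2 (mod 37)


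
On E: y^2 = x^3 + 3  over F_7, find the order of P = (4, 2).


Compute successive multiples of P until we hit O:
  1P = (4, 2)
  2P = (3, 3)
  3P = (1, 2)
  4P = (2, 5)
  5P = (5, 3)
  6P = (6, 3)
  7P = (6, 4)
  8P = (5, 4)
  ... (continuing to 13P)
  13P = O

ord(P) = 13


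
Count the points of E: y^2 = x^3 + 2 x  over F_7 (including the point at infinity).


For each x in F_7, count y with y^2 = x^3 + 2 x + 0 mod 7:
  x = 0: RHS = 0, y in [0]  -> 1 point(s)
  x = 4: RHS = 2, y in [3, 4]  -> 2 point(s)
  x = 5: RHS = 2, y in [3, 4]  -> 2 point(s)
  x = 6: RHS = 4, y in [2, 5]  -> 2 point(s)
Affine points: 7. Add the point at infinity: total = 8.

#E(F_7) = 8


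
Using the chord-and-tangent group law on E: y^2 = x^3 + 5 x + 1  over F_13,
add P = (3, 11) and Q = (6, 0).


P != Q, so use the chord formula.
s = (y2 - y1) / (x2 - x1) = (2) / (3) mod 13 = 5
x3 = s^2 - x1 - x2 mod 13 = 5^2 - 3 - 6 = 3
y3 = s (x1 - x3) - y1 mod 13 = 5 * (3 - 3) - 11 = 2

P + Q = (3, 2)


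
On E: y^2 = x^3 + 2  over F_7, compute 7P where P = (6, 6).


k = 7 = 111_2 (binary, LSB first: 111)
Double-and-add from P = (6, 6):
  bit 0 = 1: acc = O + (6, 6) = (6, 6)
  bit 1 = 1: acc = (6, 6) + (6, 1) = O
  bit 2 = 1: acc = O + (6, 6) = (6, 6)

7P = (6, 6)


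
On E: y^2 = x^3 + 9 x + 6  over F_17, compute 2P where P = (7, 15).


Doubling: s = (3 x1^2 + a) / (2 y1)
s = (3*7^2 + 9) / (2*15) mod 17 = 12
x3 = s^2 - 2 x1 mod 17 = 12^2 - 2*7 = 11
y3 = s (x1 - x3) - y1 mod 17 = 12 * (7 - 11) - 15 = 5

2P = (11, 5)


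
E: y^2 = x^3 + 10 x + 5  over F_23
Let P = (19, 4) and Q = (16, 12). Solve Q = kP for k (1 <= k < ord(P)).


Enumerate multiples of P until we hit Q = (16, 12):
  1P = (19, 4)
  2P = (16, 12)
Match found at i = 2.

k = 2


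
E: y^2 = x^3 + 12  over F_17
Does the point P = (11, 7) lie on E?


Check whether y^2 = x^3 + 0 x + 12 (mod 17) for (x, y) = (11, 7).
LHS: y^2 = 7^2 mod 17 = 15
RHS: x^3 + 0 x + 12 = 11^3 + 0*11 + 12 mod 17 = 0
LHS != RHS

No, not on the curve


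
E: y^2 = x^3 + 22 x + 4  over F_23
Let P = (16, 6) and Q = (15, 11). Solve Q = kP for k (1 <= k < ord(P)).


Enumerate multiples of P until we hit Q = (15, 11):
  1P = (16, 6)
  2P = (17, 1)
  3P = (15, 12)
  4P = (5, 20)
  5P = (4, 8)
  6P = (19, 6)
  7P = (11, 17)
  8P = (22, 21)
  9P = (20, 7)
  10P = (0, 21)
  11P = (13, 7)
  12P = (12, 8)
  13P = (1, 21)
  14P = (7, 8)
  15P = (8, 5)
  16P = (8, 18)
  17P = (7, 15)
  18P = (1, 2)
  19P = (12, 15)
  20P = (13, 16)
  21P = (0, 2)
  22P = (20, 16)
  23P = (22, 2)
  24P = (11, 6)
  25P = (19, 17)
  26P = (4, 15)
  27P = (5, 3)
  28P = (15, 11)
Match found at i = 28.

k = 28


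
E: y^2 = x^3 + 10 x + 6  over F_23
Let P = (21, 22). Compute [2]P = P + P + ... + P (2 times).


k = 2 = 10_2 (binary, LSB first: 01)
Double-and-add from P = (21, 22):
  bit 0 = 0: acc unchanged = O
  bit 1 = 1: acc = O + (10, 18) = (10, 18)

2P = (10, 18)


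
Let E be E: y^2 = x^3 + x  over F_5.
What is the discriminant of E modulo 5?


4 a^3 + 27 b^2 = 4*1^3 + 27*0^2 = 4 + 0 = 4
Delta = -16 * (4) = -64
Delta mod 5 = 1

Delta = 1 (mod 5)


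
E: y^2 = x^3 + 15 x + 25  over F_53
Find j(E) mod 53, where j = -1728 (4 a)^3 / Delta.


Delta = -16(4 a^3 + 27 b^2) mod 53 = 10
-1728 * (4 a)^3 = -1728 * (4*15)^3 mod 53 = 48
j = 48 * 10^(-1) mod 53 = 26

j = 26 (mod 53)


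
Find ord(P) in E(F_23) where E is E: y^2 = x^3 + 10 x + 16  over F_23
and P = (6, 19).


Compute successive multiples of P until we hit O:
  1P = (6, 19)
  2P = (0, 19)
  3P = (17, 4)
  4P = (3, 2)
  5P = (18, 5)
  6P = (1, 2)
  7P = (11, 10)
  8P = (12, 1)
  ... (continuing to 23P)
  23P = O

ord(P) = 23


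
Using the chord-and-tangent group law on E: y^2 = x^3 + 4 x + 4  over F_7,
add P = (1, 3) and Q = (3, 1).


P != Q, so use the chord formula.
s = (y2 - y1) / (x2 - x1) = (5) / (2) mod 7 = 6
x3 = s^2 - x1 - x2 mod 7 = 6^2 - 1 - 3 = 4
y3 = s (x1 - x3) - y1 mod 7 = 6 * (1 - 4) - 3 = 0

P + Q = (4, 0)


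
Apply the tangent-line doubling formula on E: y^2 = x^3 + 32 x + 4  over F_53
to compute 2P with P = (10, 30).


Doubling: s = (3 x1^2 + a) / (2 y1)
s = (3*10^2 + 32) / (2*30) mod 53 = 2
x3 = s^2 - 2 x1 mod 53 = 2^2 - 2*10 = 37
y3 = s (x1 - x3) - y1 mod 53 = 2 * (10 - 37) - 30 = 22

2P = (37, 22)


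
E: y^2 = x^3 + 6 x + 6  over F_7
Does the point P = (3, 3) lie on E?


Check whether y^2 = x^3 + 6 x + 6 (mod 7) for (x, y) = (3, 3).
LHS: y^2 = 3^2 mod 7 = 2
RHS: x^3 + 6 x + 6 = 3^3 + 6*3 + 6 mod 7 = 2
LHS = RHS

Yes, on the curve


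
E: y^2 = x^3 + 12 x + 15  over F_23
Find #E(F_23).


For each x in F_23, count y with y^2 = x^3 + 12 x + 15 mod 23:
  x = 2: RHS = 1, y in [1, 22]  -> 2 point(s)
  x = 3: RHS = 9, y in [3, 20]  -> 2 point(s)
  x = 4: RHS = 12, y in [9, 14]  -> 2 point(s)
  x = 5: RHS = 16, y in [4, 19]  -> 2 point(s)
  x = 6: RHS = 4, y in [2, 21]  -> 2 point(s)
  x = 8: RHS = 2, y in [5, 18]  -> 2 point(s)
  x = 9: RHS = 1, y in [1, 22]  -> 2 point(s)
  x = 10: RHS = 8, y in [10, 13]  -> 2 point(s)
  x = 11: RHS = 6, y in [11, 12]  -> 2 point(s)
  x = 12: RHS = 1, y in [1, 22]  -> 2 point(s)
  x = 14: RHS = 6, y in [11, 12]  -> 2 point(s)
  x = 16: RHS = 2, y in [5, 18]  -> 2 point(s)
  x = 17: RHS = 3, y in [7, 16]  -> 2 point(s)
  x = 19: RHS = 18, y in [8, 15]  -> 2 point(s)
  x = 21: RHS = 6, y in [11, 12]  -> 2 point(s)
  x = 22: RHS = 2, y in [5, 18]  -> 2 point(s)
Affine points: 32. Add the point at infinity: total = 33.

#E(F_23) = 33


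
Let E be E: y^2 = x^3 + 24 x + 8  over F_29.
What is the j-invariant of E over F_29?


Delta = -16(4 a^3 + 27 b^2) mod 29 = 14
-1728 * (4 a)^3 = -1728 * (4*24)^3 mod 29 = 19
j = 19 * 14^(-1) mod 29 = 20

j = 20 (mod 29)


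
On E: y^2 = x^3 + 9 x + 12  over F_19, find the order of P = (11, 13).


Compute successive multiples of P until we hit O:
  1P = (11, 13)
  2P = (8, 8)
  3P = (7, 0)
  4P = (8, 11)
  5P = (11, 6)
  6P = O

ord(P) = 6


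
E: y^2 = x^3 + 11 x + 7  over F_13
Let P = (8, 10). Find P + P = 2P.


Doubling: s = (3 x1^2 + a) / (2 y1)
s = (3*8^2 + 11) / (2*10) mod 13 = 3
x3 = s^2 - 2 x1 mod 13 = 3^2 - 2*8 = 6
y3 = s (x1 - x3) - y1 mod 13 = 3 * (8 - 6) - 10 = 9

2P = (6, 9)


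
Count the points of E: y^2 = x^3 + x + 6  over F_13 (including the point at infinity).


For each x in F_13, count y with y^2 = x^3 + 1 x + 6 mod 13:
  x = 2: RHS = 3, y in [4, 9]  -> 2 point(s)
  x = 3: RHS = 10, y in [6, 7]  -> 2 point(s)
  x = 4: RHS = 9, y in [3, 10]  -> 2 point(s)
  x = 9: RHS = 3, y in [4, 9]  -> 2 point(s)
  x = 11: RHS = 9, y in [3, 10]  -> 2 point(s)
  x = 12: RHS = 4, y in [2, 11]  -> 2 point(s)
Affine points: 12. Add the point at infinity: total = 13.

#E(F_13) = 13


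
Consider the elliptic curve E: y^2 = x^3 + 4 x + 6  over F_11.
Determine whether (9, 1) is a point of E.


Check whether y^2 = x^3 + 4 x + 6 (mod 11) for (x, y) = (9, 1).
LHS: y^2 = 1^2 mod 11 = 1
RHS: x^3 + 4 x + 6 = 9^3 + 4*9 + 6 mod 11 = 1
LHS = RHS

Yes, on the curve


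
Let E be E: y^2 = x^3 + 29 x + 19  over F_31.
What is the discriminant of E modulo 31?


4 a^3 + 27 b^2 = 4*29^3 + 27*19^2 = 97556 + 9747 = 107303
Delta = -16 * (107303) = -1716848
Delta mod 31 = 25

Delta = 25 (mod 31)


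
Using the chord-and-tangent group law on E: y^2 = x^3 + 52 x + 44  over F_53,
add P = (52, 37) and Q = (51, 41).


P != Q, so use the chord formula.
s = (y2 - y1) / (x2 - x1) = (4) / (52) mod 53 = 49
x3 = s^2 - x1 - x2 mod 53 = 49^2 - 52 - 51 = 19
y3 = s (x1 - x3) - y1 mod 53 = 49 * (52 - 19) - 37 = 43

P + Q = (19, 43)


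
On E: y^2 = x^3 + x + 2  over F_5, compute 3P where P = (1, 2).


k = 3 = 11_2 (binary, LSB first: 11)
Double-and-add from P = (1, 2):
  bit 0 = 1: acc = O + (1, 2) = (1, 2)
  bit 1 = 1: acc = (1, 2) + (4, 0) = (1, 3)

3P = (1, 3)


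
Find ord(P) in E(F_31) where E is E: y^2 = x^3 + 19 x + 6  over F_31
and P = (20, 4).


Compute successive multiples of P until we hit O:
  1P = (20, 4)
  2P = (10, 24)
  3P = (5, 28)
  4P = (16, 2)
  5P = (3, 20)
  6P = (15, 15)
  7P = (12, 28)
  8P = (8, 22)
  ... (continuing to 27P)
  27P = O

ord(P) = 27


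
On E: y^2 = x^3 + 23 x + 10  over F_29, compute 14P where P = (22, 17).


k = 14 = 1110_2 (binary, LSB first: 0111)
Double-and-add from P = (22, 17):
  bit 0 = 0: acc unchanged = O
  bit 1 = 1: acc = O + (10, 14) = (10, 14)
  bit 2 = 1: acc = (10, 14) + (25, 17) = (1, 11)
  bit 3 = 1: acc = (1, 11) + (2, 8) = (6, 4)

14P = (6, 4)


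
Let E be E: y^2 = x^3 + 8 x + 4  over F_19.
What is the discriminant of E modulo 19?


4 a^3 + 27 b^2 = 4*8^3 + 27*4^2 = 2048 + 432 = 2480
Delta = -16 * (2480) = -39680
Delta mod 19 = 11

Delta = 11 (mod 19)


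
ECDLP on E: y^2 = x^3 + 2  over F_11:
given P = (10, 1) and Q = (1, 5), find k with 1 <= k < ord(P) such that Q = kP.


Enumerate multiples of P until we hit Q = (1, 5):
  1P = (10, 1)
  2P = (7, 9)
  3P = (6, 3)
  4P = (9, 4)
  5P = (1, 5)
Match found at i = 5.

k = 5


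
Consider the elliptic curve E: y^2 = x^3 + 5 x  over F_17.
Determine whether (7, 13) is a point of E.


Check whether y^2 = x^3 + 5 x + 0 (mod 17) for (x, y) = (7, 13).
LHS: y^2 = 13^2 mod 17 = 16
RHS: x^3 + 5 x + 0 = 7^3 + 5*7 + 0 mod 17 = 4
LHS != RHS

No, not on the curve


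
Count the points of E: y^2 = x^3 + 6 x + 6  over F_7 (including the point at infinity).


For each x in F_7, count y with y^2 = x^3 + 6 x + 6 mod 7:
  x = 3: RHS = 2, y in [3, 4]  -> 2 point(s)
  x = 5: RHS = 0, y in [0]  -> 1 point(s)
Affine points: 3. Add the point at infinity: total = 4.

#E(F_7) = 4


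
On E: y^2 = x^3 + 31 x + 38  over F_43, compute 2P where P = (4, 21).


Doubling: s = (3 x1^2 + a) / (2 y1)
s = (3*4^2 + 31) / (2*21) mod 43 = 7
x3 = s^2 - 2 x1 mod 43 = 7^2 - 2*4 = 41
y3 = s (x1 - x3) - y1 mod 43 = 7 * (4 - 41) - 21 = 21

2P = (41, 21)


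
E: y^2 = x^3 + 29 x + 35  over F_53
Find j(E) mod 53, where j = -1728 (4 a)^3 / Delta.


Delta = -16(4 a^3 + 27 b^2) mod 53 = 12
-1728 * (4 a)^3 = -1728 * (4*29)^3 mod 53 = 12
j = 12 * 12^(-1) mod 53 = 1

j = 1 (mod 53)


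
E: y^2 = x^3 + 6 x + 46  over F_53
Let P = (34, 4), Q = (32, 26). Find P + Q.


P != Q, so use the chord formula.
s = (y2 - y1) / (x2 - x1) = (22) / (51) mod 53 = 42
x3 = s^2 - x1 - x2 mod 53 = 42^2 - 34 - 32 = 2
y3 = s (x1 - x3) - y1 mod 53 = 42 * (34 - 2) - 4 = 15

P + Q = (2, 15)


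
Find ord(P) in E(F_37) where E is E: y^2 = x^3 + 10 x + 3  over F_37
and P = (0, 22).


Compute successive multiples of P until we hit O:
  1P = (0, 22)
  2P = (33, 26)
  3P = (5, 20)
  4P = (7, 3)
  5P = (20, 27)
  6P = (24, 9)
  7P = (14, 1)
  8P = (16, 2)
  ... (continuing to 39P)
  39P = O

ord(P) = 39


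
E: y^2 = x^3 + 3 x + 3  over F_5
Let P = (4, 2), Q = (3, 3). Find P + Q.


P != Q, so use the chord formula.
s = (y2 - y1) / (x2 - x1) = (1) / (4) mod 5 = 4
x3 = s^2 - x1 - x2 mod 5 = 4^2 - 4 - 3 = 4
y3 = s (x1 - x3) - y1 mod 5 = 4 * (4 - 4) - 2 = 3

P + Q = (4, 3)


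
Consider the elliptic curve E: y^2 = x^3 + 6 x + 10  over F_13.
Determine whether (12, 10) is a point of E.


Check whether y^2 = x^3 + 6 x + 10 (mod 13) for (x, y) = (12, 10).
LHS: y^2 = 10^2 mod 13 = 9
RHS: x^3 + 6 x + 10 = 12^3 + 6*12 + 10 mod 13 = 3
LHS != RHS

No, not on the curve


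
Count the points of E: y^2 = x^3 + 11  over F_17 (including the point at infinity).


For each x in F_17, count y with y^2 = x^3 + 0 x + 11 mod 17:
  x = 2: RHS = 2, y in [6, 11]  -> 2 point(s)
  x = 3: RHS = 4, y in [2, 15]  -> 2 point(s)
  x = 5: RHS = 0, y in [0]  -> 1 point(s)
  x = 8: RHS = 13, y in [8, 9]  -> 2 point(s)
  x = 9: RHS = 9, y in [3, 14]  -> 2 point(s)
  x = 10: RHS = 8, y in [5, 12]  -> 2 point(s)
  x = 11: RHS = 16, y in [4, 13]  -> 2 point(s)
  x = 13: RHS = 15, y in [7, 10]  -> 2 point(s)
  x = 14: RHS = 1, y in [1, 16]  -> 2 point(s)
Affine points: 17. Add the point at infinity: total = 18.

#E(F_17) = 18


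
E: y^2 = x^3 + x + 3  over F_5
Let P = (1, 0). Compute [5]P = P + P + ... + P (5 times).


k = 5 = 101_2 (binary, LSB first: 101)
Double-and-add from P = (1, 0):
  bit 0 = 1: acc = O + (1, 0) = (1, 0)
  bit 1 = 0: acc unchanged = (1, 0)
  bit 2 = 1: acc = (1, 0) + O = (1, 0)

5P = (1, 0)


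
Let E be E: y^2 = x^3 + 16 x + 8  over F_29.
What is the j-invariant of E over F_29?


Delta = -16(4 a^3 + 27 b^2) mod 29 = 5
-1728 * (4 a)^3 = -1728 * (4*16)^3 mod 29 = 11
j = 11 * 5^(-1) mod 29 = 8

j = 8 (mod 29)


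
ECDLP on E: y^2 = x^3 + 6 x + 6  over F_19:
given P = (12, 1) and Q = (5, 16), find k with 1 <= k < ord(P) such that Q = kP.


Enumerate multiples of P until we hit Q = (5, 16):
  1P = (12, 1)
  2P = (0, 5)
  3P = (5, 3)
  4P = (11, 15)
  5P = (2, 11)
  6P = (6, 12)
  7P = (7, 12)
  8P = (17, 10)
  9P = (13, 1)
  10P = (13, 18)
  11P = (17, 9)
  12P = (7, 7)
  13P = (6, 7)
  14P = (2, 8)
  15P = (11, 4)
  16P = (5, 16)
Match found at i = 16.

k = 16


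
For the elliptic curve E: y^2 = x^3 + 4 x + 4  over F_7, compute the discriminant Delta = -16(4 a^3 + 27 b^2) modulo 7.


4 a^3 + 27 b^2 = 4*4^3 + 27*4^2 = 256 + 432 = 688
Delta = -16 * (688) = -11008
Delta mod 7 = 3

Delta = 3 (mod 7)


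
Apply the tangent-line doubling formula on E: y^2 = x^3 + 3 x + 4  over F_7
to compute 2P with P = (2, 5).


Doubling: s = (3 x1^2 + a) / (2 y1)
s = (3*2^2 + 3) / (2*5) mod 7 = 5
x3 = s^2 - 2 x1 mod 7 = 5^2 - 2*2 = 0
y3 = s (x1 - x3) - y1 mod 7 = 5 * (2 - 0) - 5 = 5

2P = (0, 5)


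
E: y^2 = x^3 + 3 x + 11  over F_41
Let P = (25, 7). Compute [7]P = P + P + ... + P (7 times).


k = 7 = 111_2 (binary, LSB first: 111)
Double-and-add from P = (25, 7):
  bit 0 = 1: acc = O + (25, 7) = (25, 7)
  bit 1 = 1: acc = (25, 7) + (34, 4) = (14, 3)
  bit 2 = 1: acc = (14, 3) + (35, 8) = (10, 37)

7P = (10, 37)


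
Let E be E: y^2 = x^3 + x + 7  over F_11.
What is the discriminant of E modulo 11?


4 a^3 + 27 b^2 = 4*1^3 + 27*7^2 = 4 + 1323 = 1327
Delta = -16 * (1327) = -21232
Delta mod 11 = 9

Delta = 9 (mod 11)


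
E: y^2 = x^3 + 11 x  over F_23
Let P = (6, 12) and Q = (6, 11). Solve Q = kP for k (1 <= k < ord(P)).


Enumerate multiples of P until we hit Q = (6, 11):
  1P = (6, 12)
  2P = (4, 19)
  3P = (8, 18)
  4P = (18, 21)
  5P = (1, 9)
  6P = (9, 0)
  7P = (1, 14)
  8P = (18, 2)
  9P = (8, 5)
  10P = (4, 4)
  11P = (6, 11)
Match found at i = 11.

k = 11


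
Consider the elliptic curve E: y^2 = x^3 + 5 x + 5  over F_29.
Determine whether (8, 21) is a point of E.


Check whether y^2 = x^3 + 5 x + 5 (mod 29) for (x, y) = (8, 21).
LHS: y^2 = 21^2 mod 29 = 6
RHS: x^3 + 5 x + 5 = 8^3 + 5*8 + 5 mod 29 = 6
LHS = RHS

Yes, on the curve


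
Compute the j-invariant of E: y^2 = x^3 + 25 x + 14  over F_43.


Delta = -16(4 a^3 + 27 b^2) mod 43 = 3
-1728 * (4 a)^3 = -1728 * (4*25)^3 mod 43 = 21
j = 21 * 3^(-1) mod 43 = 7

j = 7 (mod 43)


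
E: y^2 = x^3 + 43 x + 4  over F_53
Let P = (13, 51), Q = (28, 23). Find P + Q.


P != Q, so use the chord formula.
s = (y2 - y1) / (x2 - x1) = (25) / (15) mod 53 = 37
x3 = s^2 - x1 - x2 mod 53 = 37^2 - 13 - 28 = 3
y3 = s (x1 - x3) - y1 mod 53 = 37 * (13 - 3) - 51 = 1

P + Q = (3, 1)


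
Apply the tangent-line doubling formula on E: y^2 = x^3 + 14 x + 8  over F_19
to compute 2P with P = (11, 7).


Doubling: s = (3 x1^2 + a) / (2 y1)
s = (3*11^2 + 14) / (2*7) mod 19 = 12
x3 = s^2 - 2 x1 mod 19 = 12^2 - 2*11 = 8
y3 = s (x1 - x3) - y1 mod 19 = 12 * (11 - 8) - 7 = 10

2P = (8, 10)


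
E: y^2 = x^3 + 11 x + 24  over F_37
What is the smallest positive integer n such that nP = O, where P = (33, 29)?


Compute successive multiples of P until we hit O:
  1P = (33, 29)
  2P = (7, 0)
  3P = (33, 8)
  4P = O

ord(P) = 4


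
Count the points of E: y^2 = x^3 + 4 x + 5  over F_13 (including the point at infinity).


For each x in F_13, count y with y^2 = x^3 + 4 x + 5 mod 13:
  x = 1: RHS = 10, y in [6, 7]  -> 2 point(s)
  x = 7: RHS = 12, y in [5, 8]  -> 2 point(s)
  x = 8: RHS = 3, y in [4, 9]  -> 2 point(s)
  x = 9: RHS = 3, y in [4, 9]  -> 2 point(s)
  x = 12: RHS = 0, y in [0]  -> 1 point(s)
Affine points: 9. Add the point at infinity: total = 10.

#E(F_13) = 10


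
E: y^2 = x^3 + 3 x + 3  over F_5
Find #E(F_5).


For each x in F_5, count y with y^2 = x^3 + 3 x + 3 mod 5:
  x = 3: RHS = 4, y in [2, 3]  -> 2 point(s)
  x = 4: RHS = 4, y in [2, 3]  -> 2 point(s)
Affine points: 4. Add the point at infinity: total = 5.

#E(F_5) = 5


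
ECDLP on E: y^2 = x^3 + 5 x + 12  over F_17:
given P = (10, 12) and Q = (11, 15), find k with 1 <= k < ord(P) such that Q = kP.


Enumerate multiples of P until we hit Q = (11, 15):
  1P = (10, 12)
  2P = (5, 14)
  3P = (11, 2)
  4P = (11, 15)
Match found at i = 4.

k = 4


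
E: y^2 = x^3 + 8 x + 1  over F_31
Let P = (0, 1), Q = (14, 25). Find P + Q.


P != Q, so use the chord formula.
s = (y2 - y1) / (x2 - x1) = (24) / (14) mod 31 = 15
x3 = s^2 - x1 - x2 mod 31 = 15^2 - 0 - 14 = 25
y3 = s (x1 - x3) - y1 mod 31 = 15 * (0 - 25) - 1 = 27

P + Q = (25, 27)


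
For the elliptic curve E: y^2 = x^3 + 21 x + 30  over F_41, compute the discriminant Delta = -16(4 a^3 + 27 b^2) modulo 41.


4 a^3 + 27 b^2 = 4*21^3 + 27*30^2 = 37044 + 24300 = 61344
Delta = -16 * (61344) = -981504
Delta mod 41 = 36

Delta = 36 (mod 41)


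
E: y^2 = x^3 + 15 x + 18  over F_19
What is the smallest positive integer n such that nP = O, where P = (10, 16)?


Compute successive multiples of P until we hit O:
  1P = (10, 16)
  2P = (5, 16)
  3P = (4, 3)
  4P = (6, 18)
  5P = (8, 2)
  6P = (12, 8)
  7P = (13, 15)
  8P = (13, 4)
  ... (continuing to 15P)
  15P = O

ord(P) = 15


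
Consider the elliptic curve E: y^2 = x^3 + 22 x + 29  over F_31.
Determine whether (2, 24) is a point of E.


Check whether y^2 = x^3 + 22 x + 29 (mod 31) for (x, y) = (2, 24).
LHS: y^2 = 24^2 mod 31 = 18
RHS: x^3 + 22 x + 29 = 2^3 + 22*2 + 29 mod 31 = 19
LHS != RHS

No, not on the curve


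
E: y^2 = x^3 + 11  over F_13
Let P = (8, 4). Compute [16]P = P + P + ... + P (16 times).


k = 16 = 10000_2 (binary, LSB first: 00001)
Double-and-add from P = (8, 4):
  bit 0 = 0: acc unchanged = O
  bit 1 = 0: acc unchanged = O
  bit 2 = 0: acc unchanged = O
  bit 3 = 0: acc unchanged = O
  bit 4 = 1: acc = O + (3, 5) = (3, 5)

16P = (3, 5)


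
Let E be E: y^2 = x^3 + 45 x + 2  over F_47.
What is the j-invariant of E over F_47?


Delta = -16(4 a^3 + 27 b^2) mod 47 = 6
-1728 * (4 a)^3 = -1728 * (4*45)^3 mod 47 = 8
j = 8 * 6^(-1) mod 47 = 17

j = 17 (mod 47)


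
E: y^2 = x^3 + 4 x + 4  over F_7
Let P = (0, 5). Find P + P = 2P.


Doubling: s = (3 x1^2 + a) / (2 y1)
s = (3*0^2 + 4) / (2*5) mod 7 = 6
x3 = s^2 - 2 x1 mod 7 = 6^2 - 2*0 = 1
y3 = s (x1 - x3) - y1 mod 7 = 6 * (0 - 1) - 5 = 3

2P = (1, 3)


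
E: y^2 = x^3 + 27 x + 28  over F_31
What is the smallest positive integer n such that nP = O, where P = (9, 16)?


Compute successive multiples of P until we hit O:
  1P = (9, 16)
  2P = (1, 5)
  3P = (4, 18)
  4P = (7, 8)
  5P = (0, 20)
  6P = (0, 11)
  7P = (7, 23)
  8P = (4, 13)
  ... (continuing to 11P)
  11P = O

ord(P) = 11


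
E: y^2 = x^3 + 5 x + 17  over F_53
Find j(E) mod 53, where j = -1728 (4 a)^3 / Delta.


Delta = -16(4 a^3 + 27 b^2) mod 53 = 23
-1728 * (4 a)^3 = -1728 * (4*5)^3 mod 53 = 43
j = 43 * 23^(-1) mod 53 = 18

j = 18 (mod 53)


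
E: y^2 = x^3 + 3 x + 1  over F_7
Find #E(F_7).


For each x in F_7, count y with y^2 = x^3 + 3 x + 1 mod 7:
  x = 0: RHS = 1, y in [1, 6]  -> 2 point(s)
  x = 2: RHS = 1, y in [1, 6]  -> 2 point(s)
  x = 3: RHS = 2, y in [3, 4]  -> 2 point(s)
  x = 4: RHS = 0, y in [0]  -> 1 point(s)
  x = 5: RHS = 1, y in [1, 6]  -> 2 point(s)
  x = 6: RHS = 4, y in [2, 5]  -> 2 point(s)
Affine points: 11. Add the point at infinity: total = 12.

#E(F_7) = 12


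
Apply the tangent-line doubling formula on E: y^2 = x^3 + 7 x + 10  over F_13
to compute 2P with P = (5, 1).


Doubling: s = (3 x1^2 + a) / (2 y1)
s = (3*5^2 + 7) / (2*1) mod 13 = 2
x3 = s^2 - 2 x1 mod 13 = 2^2 - 2*5 = 7
y3 = s (x1 - x3) - y1 mod 13 = 2 * (5 - 7) - 1 = 8

2P = (7, 8)


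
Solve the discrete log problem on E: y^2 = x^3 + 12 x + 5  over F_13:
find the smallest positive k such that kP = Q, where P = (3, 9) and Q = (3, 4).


Enumerate multiples of P until we hit Q = (3, 4):
  1P = (3, 9)
  2P = (7, 4)
  3P = (7, 9)
  4P = (3, 4)
Match found at i = 4.

k = 4


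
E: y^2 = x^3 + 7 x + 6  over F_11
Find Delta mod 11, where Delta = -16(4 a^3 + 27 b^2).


4 a^3 + 27 b^2 = 4*7^3 + 27*6^2 = 1372 + 972 = 2344
Delta = -16 * (2344) = -37504
Delta mod 11 = 6

Delta = 6 (mod 11)


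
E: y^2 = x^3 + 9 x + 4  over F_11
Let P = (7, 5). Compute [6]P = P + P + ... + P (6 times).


k = 6 = 110_2 (binary, LSB first: 011)
Double-and-add from P = (7, 5):
  bit 0 = 0: acc unchanged = O
  bit 1 = 1: acc = O + (1, 5) = (1, 5)
  bit 2 = 1: acc = (1, 5) + (10, 4) = (3, 5)

6P = (3, 5)


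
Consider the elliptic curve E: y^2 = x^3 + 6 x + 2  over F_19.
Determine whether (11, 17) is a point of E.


Check whether y^2 = x^3 + 6 x + 2 (mod 19) for (x, y) = (11, 17).
LHS: y^2 = 17^2 mod 19 = 4
RHS: x^3 + 6 x + 2 = 11^3 + 6*11 + 2 mod 19 = 12
LHS != RHS

No, not on the curve


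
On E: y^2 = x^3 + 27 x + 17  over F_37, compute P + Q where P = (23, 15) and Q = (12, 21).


P != Q, so use the chord formula.
s = (y2 - y1) / (x2 - x1) = (6) / (26) mod 37 = 23
x3 = s^2 - x1 - x2 mod 37 = 23^2 - 23 - 12 = 13
y3 = s (x1 - x3) - y1 mod 37 = 23 * (23 - 13) - 15 = 30

P + Q = (13, 30)


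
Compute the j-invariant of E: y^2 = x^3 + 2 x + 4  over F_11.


Delta = -16(4 a^3 + 27 b^2) mod 11 = 1
-1728 * (4 a)^3 = -1728 * (4*2)^3 mod 11 = 5
j = 5 * 1^(-1) mod 11 = 5

j = 5 (mod 11)


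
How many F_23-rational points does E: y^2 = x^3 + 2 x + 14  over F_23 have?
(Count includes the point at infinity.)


For each x in F_23, count y with y^2 = x^3 + 2 x + 14 mod 23:
  x = 2: RHS = 3, y in [7, 16]  -> 2 point(s)
  x = 3: RHS = 1, y in [1, 22]  -> 2 point(s)
  x = 6: RHS = 12, y in [9, 14]  -> 2 point(s)
  x = 7: RHS = 3, y in [7, 16]  -> 2 point(s)
  x = 8: RHS = 13, y in [6, 17]  -> 2 point(s)
  x = 9: RHS = 2, y in [5, 18]  -> 2 point(s)
  x = 12: RHS = 18, y in [8, 15]  -> 2 point(s)
  x = 13: RHS = 6, y in [11, 12]  -> 2 point(s)
  x = 14: RHS = 3, y in [7, 16]  -> 2 point(s)
  x = 16: RHS = 2, y in [5, 18]  -> 2 point(s)
  x = 17: RHS = 16, y in [4, 19]  -> 2 point(s)
  x = 20: RHS = 4, y in [2, 21]  -> 2 point(s)
  x = 21: RHS = 2, y in [5, 18]  -> 2 point(s)
Affine points: 26. Add the point at infinity: total = 27.

#E(F_23) = 27


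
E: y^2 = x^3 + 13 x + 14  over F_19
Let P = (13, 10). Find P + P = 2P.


Doubling: s = (3 x1^2 + a) / (2 y1)
s = (3*13^2 + 13) / (2*10) mod 19 = 7
x3 = s^2 - 2 x1 mod 19 = 7^2 - 2*13 = 4
y3 = s (x1 - x3) - y1 mod 19 = 7 * (13 - 4) - 10 = 15

2P = (4, 15)


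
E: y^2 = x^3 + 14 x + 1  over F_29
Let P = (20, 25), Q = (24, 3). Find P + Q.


P != Q, so use the chord formula.
s = (y2 - y1) / (x2 - x1) = (7) / (4) mod 29 = 9
x3 = s^2 - x1 - x2 mod 29 = 9^2 - 20 - 24 = 8
y3 = s (x1 - x3) - y1 mod 29 = 9 * (20 - 8) - 25 = 25

P + Q = (8, 25)


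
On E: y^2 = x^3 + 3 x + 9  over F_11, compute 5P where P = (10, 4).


k = 5 = 101_2 (binary, LSB first: 101)
Double-and-add from P = (10, 4):
  bit 0 = 1: acc = O + (10, 4) = (10, 4)
  bit 1 = 0: acc unchanged = (10, 4)
  bit 2 = 1: acc = (10, 4) + (2, 10) = (3, 10)

5P = (3, 10)


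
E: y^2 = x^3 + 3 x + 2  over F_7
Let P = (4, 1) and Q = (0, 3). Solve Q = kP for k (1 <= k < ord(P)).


Enumerate multiples of P until we hit Q = (0, 3):
  1P = (4, 1)
  2P = (0, 3)
Match found at i = 2.

k = 2


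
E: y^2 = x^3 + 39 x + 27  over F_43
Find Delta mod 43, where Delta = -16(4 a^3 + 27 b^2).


4 a^3 + 27 b^2 = 4*39^3 + 27*27^2 = 237276 + 19683 = 256959
Delta = -16 * (256959) = -4111344
Delta mod 43 = 15

Delta = 15 (mod 43)


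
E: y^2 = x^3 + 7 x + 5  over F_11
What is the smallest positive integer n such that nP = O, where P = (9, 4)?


Compute successive multiples of P until we hit O:
  1P = (9, 4)
  2P = (5, 0)
  3P = (9, 7)
  4P = O

ord(P) = 4


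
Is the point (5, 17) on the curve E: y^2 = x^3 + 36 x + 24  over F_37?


Check whether y^2 = x^3 + 36 x + 24 (mod 37) for (x, y) = (5, 17).
LHS: y^2 = 17^2 mod 37 = 30
RHS: x^3 + 36 x + 24 = 5^3 + 36*5 + 24 mod 37 = 33
LHS != RHS

No, not on the curve


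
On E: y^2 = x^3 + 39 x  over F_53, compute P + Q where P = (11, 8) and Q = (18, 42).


P != Q, so use the chord formula.
s = (y2 - y1) / (x2 - x1) = (34) / (7) mod 53 = 20
x3 = s^2 - x1 - x2 mod 53 = 20^2 - 11 - 18 = 0
y3 = s (x1 - x3) - y1 mod 53 = 20 * (11 - 0) - 8 = 0

P + Q = (0, 0)


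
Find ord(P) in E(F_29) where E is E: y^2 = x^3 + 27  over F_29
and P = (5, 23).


Compute successive multiples of P until we hit O:
  1P = (5, 23)
  2P = (20, 20)
  3P = (11, 13)
  4P = (19, 10)
  5P = (14, 4)
  6P = (3, 5)
  7P = (15, 3)
  8P = (13, 22)
  ... (continuing to 30P)
  30P = O

ord(P) = 30


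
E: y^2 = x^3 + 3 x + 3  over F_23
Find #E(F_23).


For each x in F_23, count y with y^2 = x^3 + 3 x + 3 mod 23:
  x = 0: RHS = 3, y in [7, 16]  -> 2 point(s)
  x = 3: RHS = 16, y in [4, 19]  -> 2 point(s)
  x = 9: RHS = 0, y in [0]  -> 1 point(s)
  x = 13: RHS = 8, y in [10, 13]  -> 2 point(s)
  x = 14: RHS = 6, y in [11, 12]  -> 2 point(s)
  x = 18: RHS = 1, y in [1, 22]  -> 2 point(s)
  x = 20: RHS = 13, y in [6, 17]  -> 2 point(s)
  x = 21: RHS = 12, y in [9, 14]  -> 2 point(s)
Affine points: 15. Add the point at infinity: total = 16.

#E(F_23) = 16


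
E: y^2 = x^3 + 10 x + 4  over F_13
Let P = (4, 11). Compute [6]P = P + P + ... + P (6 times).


k = 6 = 110_2 (binary, LSB first: 011)
Double-and-add from P = (4, 11):
  bit 0 = 0: acc unchanged = O
  bit 1 = 1: acc = O + (4, 2) = (4, 2)
  bit 2 = 1: acc = (4, 2) + (4, 11) = O

6P = O


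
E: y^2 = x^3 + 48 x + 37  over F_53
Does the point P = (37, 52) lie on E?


Check whether y^2 = x^3 + 48 x + 37 (mod 53) for (x, y) = (37, 52).
LHS: y^2 = 52^2 mod 53 = 1
RHS: x^3 + 48 x + 37 = 37^3 + 48*37 + 37 mod 53 = 49
LHS != RHS

No, not on the curve


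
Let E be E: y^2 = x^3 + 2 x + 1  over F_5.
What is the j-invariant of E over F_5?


Delta = -16(4 a^3 + 27 b^2) mod 5 = 1
-1728 * (4 a)^3 = -1728 * (4*2)^3 mod 5 = 4
j = 4 * 1^(-1) mod 5 = 4

j = 4 (mod 5)


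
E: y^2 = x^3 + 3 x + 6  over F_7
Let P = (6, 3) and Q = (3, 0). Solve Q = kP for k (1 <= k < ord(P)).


Enumerate multiples of P until we hit Q = (3, 0):
  1P = (6, 3)
  2P = (3, 0)
Match found at i = 2.

k = 2


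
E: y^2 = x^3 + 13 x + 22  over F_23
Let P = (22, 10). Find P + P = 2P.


Doubling: s = (3 x1^2 + a) / (2 y1)
s = (3*22^2 + 13) / (2*10) mod 23 = 10
x3 = s^2 - 2 x1 mod 23 = 10^2 - 2*22 = 10
y3 = s (x1 - x3) - y1 mod 23 = 10 * (22 - 10) - 10 = 18

2P = (10, 18)


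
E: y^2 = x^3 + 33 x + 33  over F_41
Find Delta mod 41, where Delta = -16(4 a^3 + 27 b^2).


4 a^3 + 27 b^2 = 4*33^3 + 27*33^2 = 143748 + 29403 = 173151
Delta = -16 * (173151) = -2770416
Delta mod 41 = 36

Delta = 36 (mod 41)


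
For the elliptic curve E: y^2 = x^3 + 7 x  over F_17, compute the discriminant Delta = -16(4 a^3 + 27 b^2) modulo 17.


4 a^3 + 27 b^2 = 4*7^3 + 27*0^2 = 1372 + 0 = 1372
Delta = -16 * (1372) = -21952
Delta mod 17 = 12

Delta = 12 (mod 17)


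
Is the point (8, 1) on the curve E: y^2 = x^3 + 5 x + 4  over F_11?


Check whether y^2 = x^3 + 5 x + 4 (mod 11) for (x, y) = (8, 1).
LHS: y^2 = 1^2 mod 11 = 1
RHS: x^3 + 5 x + 4 = 8^3 + 5*8 + 4 mod 11 = 6
LHS != RHS

No, not on the curve


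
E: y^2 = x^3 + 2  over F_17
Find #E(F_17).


For each x in F_17, count y with y^2 = x^3 + 0 x + 2 mod 17:
  x = 0: RHS = 2, y in [6, 11]  -> 2 point(s)
  x = 4: RHS = 15, y in [7, 10]  -> 2 point(s)
  x = 5: RHS = 8, y in [5, 12]  -> 2 point(s)
  x = 8: RHS = 4, y in [2, 15]  -> 2 point(s)
  x = 9: RHS = 0, y in [0]  -> 1 point(s)
  x = 10: RHS = 16, y in [4, 13]  -> 2 point(s)
  x = 12: RHS = 13, y in [8, 9]  -> 2 point(s)
  x = 14: RHS = 9, y in [3, 14]  -> 2 point(s)
  x = 16: RHS = 1, y in [1, 16]  -> 2 point(s)
Affine points: 17. Add the point at infinity: total = 18.

#E(F_17) = 18


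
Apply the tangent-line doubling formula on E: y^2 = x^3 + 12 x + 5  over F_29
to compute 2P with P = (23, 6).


Doubling: s = (3 x1^2 + a) / (2 y1)
s = (3*23^2 + 12) / (2*6) mod 29 = 10
x3 = s^2 - 2 x1 mod 29 = 10^2 - 2*23 = 25
y3 = s (x1 - x3) - y1 mod 29 = 10 * (23 - 25) - 6 = 3

2P = (25, 3)


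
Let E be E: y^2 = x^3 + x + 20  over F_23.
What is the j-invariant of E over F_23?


Delta = -16(4 a^3 + 27 b^2) mod 23 = 4
-1728 * (4 a)^3 = -1728 * (4*1)^3 mod 23 = 15
j = 15 * 4^(-1) mod 23 = 21

j = 21 (mod 23)


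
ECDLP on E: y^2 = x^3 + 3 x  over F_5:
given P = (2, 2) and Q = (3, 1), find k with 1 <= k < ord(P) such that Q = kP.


Enumerate multiples of P until we hit Q = (3, 1):
  1P = (2, 2)
  2P = (1, 3)
  3P = (3, 4)
  4P = (4, 4)
  5P = (0, 0)
  6P = (4, 1)
  7P = (3, 1)
Match found at i = 7.

k = 7


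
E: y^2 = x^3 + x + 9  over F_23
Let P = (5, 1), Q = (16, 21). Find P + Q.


P != Q, so use the chord formula.
s = (y2 - y1) / (x2 - x1) = (20) / (11) mod 23 = 6
x3 = s^2 - x1 - x2 mod 23 = 6^2 - 5 - 16 = 15
y3 = s (x1 - x3) - y1 mod 23 = 6 * (5 - 15) - 1 = 8

P + Q = (15, 8)


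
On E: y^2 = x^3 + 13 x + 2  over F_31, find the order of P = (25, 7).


Compute successive multiples of P until we hit O:
  1P = (25, 7)
  2P = (16, 11)
  3P = (30, 9)
  4P = (27, 17)
  5P = (4, 5)
  6P = (7, 8)
  7P = (19, 3)
  8P = (15, 10)
  ... (continuing to 35P)
  35P = O

ord(P) = 35


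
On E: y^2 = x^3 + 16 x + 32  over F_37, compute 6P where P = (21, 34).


k = 6 = 110_2 (binary, LSB first: 011)
Double-and-add from P = (21, 34):
  bit 0 = 0: acc unchanged = O
  bit 1 = 1: acc = O + (20, 8) = (20, 8)
  bit 2 = 1: acc = (20, 8) + (1, 30) = (28, 11)

6P = (28, 11)


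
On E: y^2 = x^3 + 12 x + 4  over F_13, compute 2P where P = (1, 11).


k = 2 = 10_2 (binary, LSB first: 01)
Double-and-add from P = (1, 11):
  bit 0 = 0: acc unchanged = O
  bit 1 = 1: acc = O + (8, 12) = (8, 12)

2P = (8, 12)


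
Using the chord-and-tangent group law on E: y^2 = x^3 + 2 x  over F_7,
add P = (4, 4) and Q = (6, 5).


P != Q, so use the chord formula.
s = (y2 - y1) / (x2 - x1) = (1) / (2) mod 7 = 4
x3 = s^2 - x1 - x2 mod 7 = 4^2 - 4 - 6 = 6
y3 = s (x1 - x3) - y1 mod 7 = 4 * (4 - 6) - 4 = 2

P + Q = (6, 2)


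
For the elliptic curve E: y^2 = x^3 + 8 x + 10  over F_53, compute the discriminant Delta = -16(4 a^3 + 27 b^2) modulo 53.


4 a^3 + 27 b^2 = 4*8^3 + 27*10^2 = 2048 + 2700 = 4748
Delta = -16 * (4748) = -75968
Delta mod 53 = 34

Delta = 34 (mod 53)


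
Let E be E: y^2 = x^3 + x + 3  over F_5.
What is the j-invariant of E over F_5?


Delta = -16(4 a^3 + 27 b^2) mod 5 = 3
-1728 * (4 a)^3 = -1728 * (4*1)^3 mod 5 = 3
j = 3 * 3^(-1) mod 5 = 1

j = 1 (mod 5)


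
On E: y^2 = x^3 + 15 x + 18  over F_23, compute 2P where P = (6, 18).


Doubling: s = (3 x1^2 + a) / (2 y1)
s = (3*6^2 + 15) / (2*18) mod 23 = 13
x3 = s^2 - 2 x1 mod 23 = 13^2 - 2*6 = 19
y3 = s (x1 - x3) - y1 mod 23 = 13 * (6 - 19) - 18 = 20

2P = (19, 20)


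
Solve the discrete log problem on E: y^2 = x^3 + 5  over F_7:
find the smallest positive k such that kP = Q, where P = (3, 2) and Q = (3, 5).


Enumerate multiples of P until we hit Q = (3, 5):
  1P = (3, 2)
  2P = (5, 2)
  3P = (6, 5)
  4P = (6, 2)
  5P = (5, 5)
  6P = (3, 5)
Match found at i = 6.

k = 6


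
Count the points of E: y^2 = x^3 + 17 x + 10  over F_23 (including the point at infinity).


For each x in F_23, count y with y^2 = x^3 + 17 x + 10 mod 23:
  x = 2: RHS = 6, y in [11, 12]  -> 2 point(s)
  x = 4: RHS = 4, y in [2, 21]  -> 2 point(s)
  x = 5: RHS = 13, y in [6, 17]  -> 2 point(s)
  x = 6: RHS = 6, y in [11, 12]  -> 2 point(s)
  x = 7: RHS = 12, y in [9, 14]  -> 2 point(s)
  x = 9: RHS = 18, y in [8, 15]  -> 2 point(s)
  x = 13: RHS = 13, y in [6, 17]  -> 2 point(s)
  x = 14: RHS = 2, y in [5, 18]  -> 2 point(s)
  x = 15: RHS = 6, y in [11, 12]  -> 2 point(s)
  x = 16: RHS = 8, y in [10, 13]  -> 2 point(s)
  x = 19: RHS = 16, y in [4, 19]  -> 2 point(s)
  x = 20: RHS = 1, y in [1, 22]  -> 2 point(s)
Affine points: 24. Add the point at infinity: total = 25.

#E(F_23) = 25


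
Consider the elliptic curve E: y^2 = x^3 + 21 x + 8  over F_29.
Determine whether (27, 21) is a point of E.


Check whether y^2 = x^3 + 21 x + 8 (mod 29) for (x, y) = (27, 21).
LHS: y^2 = 21^2 mod 29 = 6
RHS: x^3 + 21 x + 8 = 27^3 + 21*27 + 8 mod 29 = 16
LHS != RHS

No, not on the curve


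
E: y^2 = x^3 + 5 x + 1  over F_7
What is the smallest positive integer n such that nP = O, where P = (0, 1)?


Compute successive multiples of P until we hit O:
  1P = (0, 1)
  2P = (1, 0)
  3P = (0, 6)
  4P = O

ord(P) = 4


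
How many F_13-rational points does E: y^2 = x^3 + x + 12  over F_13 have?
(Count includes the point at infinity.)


For each x in F_13, count y with y^2 = x^3 + 1 x + 12 mod 13:
  x = 0: RHS = 12, y in [5, 8]  -> 2 point(s)
  x = 1: RHS = 1, y in [1, 12]  -> 2 point(s)
  x = 2: RHS = 9, y in [3, 10]  -> 2 point(s)
  x = 3: RHS = 3, y in [4, 9]  -> 2 point(s)
  x = 5: RHS = 12, y in [5, 8]  -> 2 point(s)
  x = 6: RHS = 0, y in [0]  -> 1 point(s)
  x = 8: RHS = 12, y in [5, 8]  -> 2 point(s)
  x = 9: RHS = 9, y in [3, 10]  -> 2 point(s)
  x = 12: RHS = 10, y in [6, 7]  -> 2 point(s)
Affine points: 17. Add the point at infinity: total = 18.

#E(F_13) = 18


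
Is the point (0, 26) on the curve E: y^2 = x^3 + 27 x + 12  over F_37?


Check whether y^2 = x^3 + 27 x + 12 (mod 37) for (x, y) = (0, 26).
LHS: y^2 = 26^2 mod 37 = 10
RHS: x^3 + 27 x + 12 = 0^3 + 27*0 + 12 mod 37 = 12
LHS != RHS

No, not on the curve


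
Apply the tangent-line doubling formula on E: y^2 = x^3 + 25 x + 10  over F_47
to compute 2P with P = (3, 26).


Doubling: s = (3 x1^2 + a) / (2 y1)
s = (3*3^2 + 25) / (2*26) mod 47 = 1
x3 = s^2 - 2 x1 mod 47 = 1^2 - 2*3 = 42
y3 = s (x1 - x3) - y1 mod 47 = 1 * (3 - 42) - 26 = 29

2P = (42, 29)


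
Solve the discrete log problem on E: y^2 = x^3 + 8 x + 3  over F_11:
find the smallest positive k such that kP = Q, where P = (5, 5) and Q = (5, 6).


Enumerate multiples of P until we hit Q = (5, 6):
  1P = (5, 5)
  2P = (4, 0)
  3P = (5, 6)
Match found at i = 3.

k = 3


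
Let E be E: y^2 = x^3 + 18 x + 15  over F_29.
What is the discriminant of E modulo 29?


4 a^3 + 27 b^2 = 4*18^3 + 27*15^2 = 23328 + 6075 = 29403
Delta = -16 * (29403) = -470448
Delta mod 29 = 19

Delta = 19 (mod 29)


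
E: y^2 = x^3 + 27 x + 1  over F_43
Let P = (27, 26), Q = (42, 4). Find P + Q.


P != Q, so use the chord formula.
s = (y2 - y1) / (x2 - x1) = (21) / (15) mod 43 = 10
x3 = s^2 - x1 - x2 mod 43 = 10^2 - 27 - 42 = 31
y3 = s (x1 - x3) - y1 mod 43 = 10 * (27 - 31) - 26 = 20

P + Q = (31, 20)


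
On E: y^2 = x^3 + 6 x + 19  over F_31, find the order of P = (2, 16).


Compute successive multiples of P until we hit O:
  1P = (2, 16)
  2P = (10, 26)
  3P = (7, 1)
  4P = (0, 9)
  5P = (18, 21)
  6P = (18, 10)
  7P = (0, 22)
  8P = (7, 30)
  ... (continuing to 11P)
  11P = O

ord(P) = 11


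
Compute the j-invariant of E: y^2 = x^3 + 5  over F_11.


Delta = -16(4 a^3 + 27 b^2) mod 11 = 2
-1728 * (4 a)^3 = -1728 * (4*0)^3 mod 11 = 0
j = 0 * 2^(-1) mod 11 = 0

j = 0 (mod 11)


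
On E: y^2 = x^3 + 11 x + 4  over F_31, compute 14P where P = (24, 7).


k = 14 = 1110_2 (binary, LSB first: 0111)
Double-and-add from P = (24, 7):
  bit 0 = 0: acc unchanged = O
  bit 1 = 1: acc = O + (18, 12) = (18, 12)
  bit 2 = 1: acc = (18, 12) + (15, 14) = (26, 14)
  bit 3 = 1: acc = (26, 14) + (20, 3) = (3, 23)

14P = (3, 23)


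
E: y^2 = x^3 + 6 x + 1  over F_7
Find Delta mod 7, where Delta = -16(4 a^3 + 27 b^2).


4 a^3 + 27 b^2 = 4*6^3 + 27*1^2 = 864 + 27 = 891
Delta = -16 * (891) = -14256
Delta mod 7 = 3

Delta = 3 (mod 7)
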